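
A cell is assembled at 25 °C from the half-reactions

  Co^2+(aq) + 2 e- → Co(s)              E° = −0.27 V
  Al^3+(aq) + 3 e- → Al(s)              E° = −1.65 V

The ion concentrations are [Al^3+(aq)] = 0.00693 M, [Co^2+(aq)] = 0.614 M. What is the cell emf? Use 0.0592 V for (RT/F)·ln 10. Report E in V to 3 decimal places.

Co²⁺/Co is reduced (cathode, E° = −0.27 V) and Al³⁺/Al is oxidized (anode).
The standard potential is −0.27 − (−1.65) = +1.38 V and the balanced reaction transfers n = 6 electrons.
The balanced reaction is 3 Co^2+(aq) + 2 Al(s) → 3 Co(s) + 2 Al^3+(aq), so Q = [Al^3+(aq)]^2 / [Co^2+(aq)]^3 = 0.000207 and log Q = −3.683.
By the Nernst equation, E = +1.38 − (0.0592/6)·(−3.683) = +1.416 V.

+1.416 V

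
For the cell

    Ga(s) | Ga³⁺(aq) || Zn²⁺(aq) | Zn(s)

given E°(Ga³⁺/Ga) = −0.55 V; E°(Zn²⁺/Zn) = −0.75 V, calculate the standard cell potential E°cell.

By convention the left-hand electrode in cell notation is the anode (oxidation) and the right-hand electrode is the cathode (reduction).
E°cell = E°(right) − E°(left) = −0.75 − (−0.55) = −0.20 V.
The negative sign shows that, as written, the cell would require an external voltage to drive the reaction.

−0.20 V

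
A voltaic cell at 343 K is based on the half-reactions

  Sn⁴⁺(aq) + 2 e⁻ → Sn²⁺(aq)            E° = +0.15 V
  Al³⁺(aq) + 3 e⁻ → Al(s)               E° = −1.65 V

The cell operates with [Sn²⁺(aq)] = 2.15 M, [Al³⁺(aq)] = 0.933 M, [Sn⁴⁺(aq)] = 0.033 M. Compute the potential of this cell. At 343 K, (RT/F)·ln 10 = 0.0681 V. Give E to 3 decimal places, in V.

The Sn⁴⁺/Sn²⁺ couple has the more positive E°, so it is the cathode; Al³⁺/Al is the anode.
E°cell = E°cat − E°an = +0.15 − (−1.65) = +1.80 V; n = 6.
The balanced reaction is 3 Sn⁴⁺(aq) + 2 Al(s) → 3 Sn²⁺(aq) + 2 Al³⁺(aq), so Q = ([Sn²⁺(aq)]^3·[Al³⁺(aq)]^2) / [Sn⁴⁺(aq)]^3 = 2.41×10^5 and log Q = 5.382.
Applying E = E° − (RT ln10/nF)·log Q gives +1.80 − (0.0681/6)(5.382) = +1.739 V.

+1.739 V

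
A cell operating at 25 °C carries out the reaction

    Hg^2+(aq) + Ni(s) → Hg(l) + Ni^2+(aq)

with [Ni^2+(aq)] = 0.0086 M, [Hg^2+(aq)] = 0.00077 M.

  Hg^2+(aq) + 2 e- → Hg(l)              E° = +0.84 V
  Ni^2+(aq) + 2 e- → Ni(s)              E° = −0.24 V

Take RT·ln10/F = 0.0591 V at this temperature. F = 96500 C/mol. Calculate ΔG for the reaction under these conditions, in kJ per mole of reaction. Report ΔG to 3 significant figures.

The standard cell potential is +0.84 − (−0.24) = +1.08 V, with n = 2 electrons in the balanced equation.
Here Q = [Ni^2+(aq)] / [Hg^2+(aq)] = 11.2 (log Q = 1.048), giving E = +1.08 − (0.0591/2)·(1.048) = +1.0490 V.
ΔG = −nFE = −(2)(96500)(+1.0490) J/mol = −202 kJ/mol.

−202 kJ/mol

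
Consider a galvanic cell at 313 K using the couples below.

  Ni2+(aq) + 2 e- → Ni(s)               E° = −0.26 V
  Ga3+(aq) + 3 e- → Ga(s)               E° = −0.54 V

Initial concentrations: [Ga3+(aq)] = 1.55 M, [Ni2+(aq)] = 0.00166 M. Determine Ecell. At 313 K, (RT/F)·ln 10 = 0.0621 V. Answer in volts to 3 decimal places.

+0.190 V

The Ni²⁺/Ni couple has the more positive E°, so it is the cathode; Ga³⁺/Ga is the anode.
E°cell = E°cat − E°an = −0.26 − (−0.54) = +0.28 V; n = 6.
The balanced reaction is 3 Ni2+(aq) + 2 Ga(s) → 3 Ni(s) + 2 Ga3+(aq), so Q = [Ga3+(aq)]^2 / [Ni2+(aq)]^3 = 5.25×10^8 and log Q = 8.720.
Applying E = E° − (RT ln10/nF)·log Q gives +0.28 − (0.0621/6)(8.720) = +0.190 V.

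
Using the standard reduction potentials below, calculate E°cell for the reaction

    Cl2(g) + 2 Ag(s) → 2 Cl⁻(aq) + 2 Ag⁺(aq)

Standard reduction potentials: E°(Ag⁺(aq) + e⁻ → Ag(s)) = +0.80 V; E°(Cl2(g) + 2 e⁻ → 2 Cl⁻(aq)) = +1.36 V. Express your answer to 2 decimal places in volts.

Cl2(g) gains electrons, so the Cl₂/Cl⁻ couple is the cathode; the Ag⁺/Ag couple is the anode.
E°cell = E°(cathode) − E°(anode) = +1.36 − (+0.80) = +0.56 V.
The positive value indicates the reaction is spontaneous as written.

+0.56 V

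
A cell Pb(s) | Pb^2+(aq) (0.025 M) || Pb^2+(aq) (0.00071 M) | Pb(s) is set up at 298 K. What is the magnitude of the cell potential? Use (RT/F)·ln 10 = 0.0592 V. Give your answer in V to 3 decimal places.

For a concentration cell E°cell = 0, since both electrodes use the same couple.
The compartment with the higher Pb^2+(aq) concentration (0.025 M) acts as the cathode; ions are reduced there and produced at the dilute (0.00071 M) anode.
With n = 2, Ecell = −(0.0592/2)·log([dilute]/[conc]) = −(0.0592/2)·log(0.00071/0.025) = +0.046 V.

0.046 V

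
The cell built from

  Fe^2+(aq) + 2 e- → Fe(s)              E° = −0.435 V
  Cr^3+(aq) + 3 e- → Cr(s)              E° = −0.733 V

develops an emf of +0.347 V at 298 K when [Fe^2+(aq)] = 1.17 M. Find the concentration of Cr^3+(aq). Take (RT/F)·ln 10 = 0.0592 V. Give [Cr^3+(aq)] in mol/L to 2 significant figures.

The Fe²⁺/Fe couple has the larger reduction potential, so it is the cathode: E°cell = −0.435 − (−0.733) = +0.298 V and n = 6.
From the Nernst equation, log Q = n(E° − E)/0.0592 = 6·(+0.298 − (+0.347))/0.0592 = −4.966.
For 3 Fe^2+(aq) + 2 Cr(s) → 3 Fe(s) + 2 Cr^3+(aq), the reaction quotient is Q = [Cr^3+(aq)]^2 / [Fe^2+(aq)]^3.
Solving for the unknown gives log [Cr^3+(aq)] = −2.381, so [Cr^3+(aq)] ≈ 0.0042 M.

0.0042 M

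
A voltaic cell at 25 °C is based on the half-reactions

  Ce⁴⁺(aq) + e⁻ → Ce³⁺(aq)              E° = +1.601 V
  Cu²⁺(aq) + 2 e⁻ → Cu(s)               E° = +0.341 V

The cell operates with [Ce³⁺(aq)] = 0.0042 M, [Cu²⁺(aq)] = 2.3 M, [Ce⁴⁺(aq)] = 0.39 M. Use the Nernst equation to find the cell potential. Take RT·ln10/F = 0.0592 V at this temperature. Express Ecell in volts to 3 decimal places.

+1.366 V

Ce⁴⁺/Ce³⁺ is reduced (cathode, E° = +1.601 V) and Cu²⁺/Cu is oxidized (anode).
E°cell = +1.601 − (+0.341) = +1.260 V, with n = 2 electrons transferred.
The balanced reaction is 2 Ce⁴⁺(aq) + Cu(s) → 2 Ce³⁺(aq) + Cu²⁺(aq), so Q = ([Ce³⁺(aq)]^2·[Cu²⁺(aq)]) / [Ce⁴⁺(aq)]^2 = 0.000267 and log Q = −3.574.
By the Nernst equation, E = +1.260 − (0.0592/2)·(−3.574) = +1.366 V.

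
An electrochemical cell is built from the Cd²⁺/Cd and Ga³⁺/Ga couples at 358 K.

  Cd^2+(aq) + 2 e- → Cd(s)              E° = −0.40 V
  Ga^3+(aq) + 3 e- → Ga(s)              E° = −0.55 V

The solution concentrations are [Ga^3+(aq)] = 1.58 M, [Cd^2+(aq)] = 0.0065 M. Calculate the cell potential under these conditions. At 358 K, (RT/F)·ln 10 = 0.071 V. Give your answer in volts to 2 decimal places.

+0.07 V

Since E°(Cd²⁺/Cd) > E°(Ga³⁺/Ga), Cd²⁺/Cd serves as the cathode.
E°cell = E°cat − E°an = −0.40 − (−0.55) = +0.15 V; n = 6.
For the overall reaction 3 Cd^2+(aq) + 2 Ga(s) → 3 Cd(s) + 2 Ga^3+(aq), Q = [Ga^3+(aq)]^2 / [Cd^2+(aq)]^3 = 9.09×10^6, giving log Q = 6.959.
Applying E = E° − (RT ln10/nF)·log Q gives +0.15 − (0.071/6)(6.959) = +0.07 V.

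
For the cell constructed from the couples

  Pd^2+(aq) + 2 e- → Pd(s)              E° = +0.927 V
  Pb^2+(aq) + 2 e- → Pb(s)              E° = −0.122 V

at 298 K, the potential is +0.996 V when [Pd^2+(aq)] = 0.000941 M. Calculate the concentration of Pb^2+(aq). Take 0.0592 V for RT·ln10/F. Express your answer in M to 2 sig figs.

0.058 M

With Pd²⁺/Pd at the cathode and Pb²⁺/Pb at the anode, E°cell = +0.927 − (−0.122) = +1.049 V (n = 2).
From the Nernst equation, log Q = n(E° − E)/0.0592 = 2·(+1.049 − (+0.996))/0.0592 = 1.791.
The balanced reaction is Pd^2+(aq) + Pb(s) → Pd(s) + Pb^2+(aq), so Q = [Pb^2+(aq)] / [Pd^2+(aq)].
Isolating [Pb^2+(aq)] in Q = 10^{1.791} yields log [Pb^2+(aq)] = −1.235, i.e. 0.058 M.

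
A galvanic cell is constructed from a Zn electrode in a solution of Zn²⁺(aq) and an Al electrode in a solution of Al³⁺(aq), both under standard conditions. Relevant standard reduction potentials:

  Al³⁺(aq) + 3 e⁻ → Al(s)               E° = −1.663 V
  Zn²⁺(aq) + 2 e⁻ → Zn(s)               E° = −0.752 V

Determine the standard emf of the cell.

+0.911 V

The Zn²⁺/Zn couple has the higher E°, so Zn ion is reduced (cathode) and Al is oxidized (anode).
E°cell = E°(cathode) − E°(anode) = −0.752 − (−1.663) = +0.911 V.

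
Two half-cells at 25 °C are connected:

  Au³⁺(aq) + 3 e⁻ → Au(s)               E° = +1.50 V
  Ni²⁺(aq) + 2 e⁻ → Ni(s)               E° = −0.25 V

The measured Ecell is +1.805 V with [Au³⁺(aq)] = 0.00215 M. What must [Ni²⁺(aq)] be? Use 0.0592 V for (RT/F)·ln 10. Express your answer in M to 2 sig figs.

The Au³⁺/Au couple has the larger reduction potential, so it is the cathode: E°cell = +1.50 − (−0.25) = +1.75 V and n = 6.
Rearranging E = E° − (0.0592/n)·log Q gives log Q = 6(+1.75 − (+1.805))/0.0592 = −5.574.
Balancing electrons gives 2 Au³⁺(aq) + 3 Ni(s) → 2 Au(s) + 3 Ni²⁺(aq); thus Q = [Ni²⁺(aq)]^3 / [Au³⁺(aq)]^2.
Isolating [Ni²⁺(aq)] in Q = 10^{−5.574} yields log [Ni²⁺(aq)] = −3.636, i.e. 0.00023 M.

0.00023 M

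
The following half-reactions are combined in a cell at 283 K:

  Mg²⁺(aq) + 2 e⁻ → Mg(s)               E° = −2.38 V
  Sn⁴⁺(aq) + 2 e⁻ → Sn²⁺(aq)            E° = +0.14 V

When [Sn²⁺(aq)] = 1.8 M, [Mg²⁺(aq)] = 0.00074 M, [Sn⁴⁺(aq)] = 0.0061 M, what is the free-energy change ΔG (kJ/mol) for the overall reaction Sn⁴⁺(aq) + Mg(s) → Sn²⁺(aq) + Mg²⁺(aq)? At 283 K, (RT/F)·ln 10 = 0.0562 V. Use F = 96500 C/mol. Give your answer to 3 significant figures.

With Sn⁴⁺/Sn²⁺ reduced at the cathode, E°cell = +0.14 − (−2.38) = +2.52 V and n = 2.
Q = ([Sn²⁺(aq)]·[Mg²⁺(aq)]) / [Sn⁴⁺(aq)] = 0.218, so log Q = −0.661 and E = +2.52 − (0.0562/2)(−0.661) = +2.5386 V.
ΔG = −nFE = −(2)(96500)(+2.5386) J/mol = −490 kJ/mol.

−490 kJ/mol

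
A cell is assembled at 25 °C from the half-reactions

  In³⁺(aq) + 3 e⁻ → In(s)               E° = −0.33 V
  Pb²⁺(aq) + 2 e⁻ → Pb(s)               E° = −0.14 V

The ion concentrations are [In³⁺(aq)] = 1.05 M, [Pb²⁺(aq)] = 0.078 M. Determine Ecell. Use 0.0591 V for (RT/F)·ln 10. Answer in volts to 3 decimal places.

+0.157 V

Since E°(Pb²⁺/Pb) > E°(In³⁺/In), Pb²⁺/Pb serves as the cathode.
E°cell = −0.14 − (−0.33) = +0.19 V, with n = 6 electrons transferred.
The balanced reaction is 3 Pb²⁺(aq) + 2 In(s) → 3 Pb(s) + 2 In³⁺(aq), so Q = [In³⁺(aq)]^2 / [Pb²⁺(aq)]^3 = 2.32×10^3 and log Q = 3.366.
By the Nernst equation, E = +0.19 − (0.0591/6)·(3.366) = +0.157 V.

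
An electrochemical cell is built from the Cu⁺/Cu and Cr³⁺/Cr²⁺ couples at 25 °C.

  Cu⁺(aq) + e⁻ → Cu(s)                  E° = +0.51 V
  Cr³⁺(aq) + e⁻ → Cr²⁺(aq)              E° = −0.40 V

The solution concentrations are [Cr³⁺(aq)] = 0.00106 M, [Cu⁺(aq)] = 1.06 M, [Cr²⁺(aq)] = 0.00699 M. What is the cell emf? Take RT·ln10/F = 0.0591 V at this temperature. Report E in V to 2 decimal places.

Cu⁺/Cu is reduced (cathode, E° = +0.51 V) and Cr³⁺/Cr²⁺ is oxidized (anode).
E°cell = E°cat − E°an = +0.51 − (−0.40) = +0.91 V; n = 1.
For the overall reaction Cu⁺(aq) + Cr²⁺(aq) → Cu(s) + Cr³⁺(aq), Q = [Cr³⁺(aq)] / ([Cu⁺(aq)]·[Cr²⁺(aq)]) = 0.143, giving log Q = −0.844.
E = E° − (0.0591/n)·log Q = +0.91 − (0.0591/1)(−0.844) = +0.96 V.

+0.96 V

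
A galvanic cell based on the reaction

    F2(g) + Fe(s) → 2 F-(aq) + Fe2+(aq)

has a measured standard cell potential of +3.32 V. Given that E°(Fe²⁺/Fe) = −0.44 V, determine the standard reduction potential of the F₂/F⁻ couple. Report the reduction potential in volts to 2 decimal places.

+2.88 V

In the reaction as written the F₂/F⁻ couple is reduced (cathode) and Fe²⁺/Fe is oxidized (anode), so E°cell = E°(F₂/F⁻) − E°(Fe²⁺/Fe).
E°(F₂/F⁻) = E°cell + E°(anode) = +3.32 + (−0.44) = +2.88 V.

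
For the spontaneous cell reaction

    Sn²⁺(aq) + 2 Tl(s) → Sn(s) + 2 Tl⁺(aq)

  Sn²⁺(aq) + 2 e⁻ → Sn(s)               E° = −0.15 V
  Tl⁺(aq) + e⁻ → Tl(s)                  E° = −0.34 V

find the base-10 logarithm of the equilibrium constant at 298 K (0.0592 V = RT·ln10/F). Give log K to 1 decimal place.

log K = 6.4

The Sn²⁺/Sn couple is reduced (cathode); E°cell = −0.15 − (−0.34) = +0.19 V with n = 2.
At equilibrium E = 0, so log K = nE°cell / 0.0592 = (2)(+0.19) / 0.0592 = 6.4.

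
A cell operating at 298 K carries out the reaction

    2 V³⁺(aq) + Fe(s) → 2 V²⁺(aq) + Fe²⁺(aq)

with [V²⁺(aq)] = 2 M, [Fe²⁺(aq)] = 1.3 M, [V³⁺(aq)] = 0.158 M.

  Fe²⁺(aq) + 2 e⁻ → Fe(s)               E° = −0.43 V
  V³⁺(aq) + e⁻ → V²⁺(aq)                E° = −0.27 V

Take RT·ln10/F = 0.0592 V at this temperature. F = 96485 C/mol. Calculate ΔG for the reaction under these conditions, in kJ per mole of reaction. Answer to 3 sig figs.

E°cell = −0.27 − (−0.43) = +0.16 V; the balanced reaction transfers n = 2 electrons.
Here Q = ([V²⁺(aq)]^2·[Fe²⁺(aq)]) / [V³⁺(aq)]^2 = 208 (log Q = 2.319), giving E = +0.16 − (0.0592/2)·(2.319) = +0.0914 V.
Finally ΔG = −nFE = −(2)(96485 C/mol)(+0.0914 V) = −17.6 kJ/mol.

−17.6 kJ/mol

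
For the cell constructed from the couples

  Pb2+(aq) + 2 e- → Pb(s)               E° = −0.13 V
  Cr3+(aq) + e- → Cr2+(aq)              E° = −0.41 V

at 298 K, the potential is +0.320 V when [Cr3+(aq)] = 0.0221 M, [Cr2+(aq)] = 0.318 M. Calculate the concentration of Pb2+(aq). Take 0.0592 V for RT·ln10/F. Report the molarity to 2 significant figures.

0.11 M

Pb²⁺/Pb is the cathode (higher E°); E°cell = −0.13 − (−0.41) = +0.28 V with n = 2.
Since E = E° − (0.0592/n)·log Q, log Q = n(E° − E)/0.0592 = −1.351.
Balancing electrons gives Pb2+(aq) + 2 Cr2+(aq) → Pb(s) + 2 Cr3+(aq); thus Q = [Cr3+(aq)]^2 / ([Pb2+(aq)]·[Cr2+(aq)]^2).
Substituting the known concentrations and solving, log [Pb2+(aq)] = −0.965 and [Pb2+(aq)] = 0.11 M.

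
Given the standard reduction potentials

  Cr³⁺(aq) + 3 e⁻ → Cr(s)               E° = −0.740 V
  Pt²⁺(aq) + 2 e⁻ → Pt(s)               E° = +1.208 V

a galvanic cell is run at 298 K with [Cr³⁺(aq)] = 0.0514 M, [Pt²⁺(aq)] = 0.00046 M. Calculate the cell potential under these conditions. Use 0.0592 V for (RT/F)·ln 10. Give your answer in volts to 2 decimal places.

+1.87 V

Pt²⁺/Pt is reduced (cathode, E° = +1.208 V) and Cr³⁺/Cr is oxidized (anode).
The standard potential is +1.208 − (−0.740) = +1.948 V and the balanced reaction transfers n = 6 electrons.
For the overall reaction 3 Pt²⁺(aq) + 2 Cr(s) → 3 Pt(s) + 2 Cr³⁺(aq), Q = [Cr³⁺(aq)]^2 / [Pt²⁺(aq)]^3 = 2.71×10^7, giving log Q = 7.434.
By the Nernst equation, E = +1.948 − (0.0592/6)·(7.434) = +1.87 V.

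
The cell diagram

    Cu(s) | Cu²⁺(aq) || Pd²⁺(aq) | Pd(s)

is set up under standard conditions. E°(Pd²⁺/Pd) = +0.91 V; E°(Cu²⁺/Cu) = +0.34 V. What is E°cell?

+0.57 V

By convention the left-hand electrode in cell notation is the anode (oxidation) and the right-hand electrode is the cathode (reduction).
E°cell = E°(right) − E°(left) = +0.91 − (+0.34) = +0.57 V.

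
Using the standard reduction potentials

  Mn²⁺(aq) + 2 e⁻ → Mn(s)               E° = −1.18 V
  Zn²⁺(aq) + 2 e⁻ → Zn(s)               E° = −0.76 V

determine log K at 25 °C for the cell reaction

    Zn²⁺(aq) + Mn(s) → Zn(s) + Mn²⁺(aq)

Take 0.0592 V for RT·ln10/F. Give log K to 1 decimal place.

log K = 14.2

The Zn²⁺/Zn couple is reduced (cathode); E°cell = −0.76 − (−1.18) = +0.42 V with n = 2.
At equilibrium E = 0, so log K = nE°cell / 0.0592 = (2)(+0.42) / 0.0592 = 14.2.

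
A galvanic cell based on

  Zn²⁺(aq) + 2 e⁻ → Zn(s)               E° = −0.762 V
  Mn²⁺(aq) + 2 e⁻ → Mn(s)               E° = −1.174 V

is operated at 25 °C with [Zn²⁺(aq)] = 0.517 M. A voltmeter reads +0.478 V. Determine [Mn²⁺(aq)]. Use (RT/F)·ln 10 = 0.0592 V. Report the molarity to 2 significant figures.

The Zn²⁺/Zn couple has the larger reduction potential, so it is the cathode: E°cell = −0.762 − (−1.174) = +0.412 V and n = 2.
From the Nernst equation, log Q = n(E° − E)/0.0592 = 2·(+0.412 − (+0.478))/0.0592 = −2.230.
The balanced reaction is Zn²⁺(aq) + Mn(s) → Zn(s) + Mn²⁺(aq), so Q = [Mn²⁺(aq)] / [Zn²⁺(aq)].
Solving for the unknown gives log [Mn²⁺(aq)] = −2.517, so [Mn²⁺(aq)] ≈ 0.0030 M.

0.0030 M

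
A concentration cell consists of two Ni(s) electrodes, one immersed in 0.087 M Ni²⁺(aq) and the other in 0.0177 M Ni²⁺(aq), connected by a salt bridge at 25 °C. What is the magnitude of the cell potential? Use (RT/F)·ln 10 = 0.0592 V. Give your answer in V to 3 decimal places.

0.020 V

For a concentration cell E°cell = 0, since both electrodes use the same couple.
The compartment with the higher Ni²⁺(aq) concentration (0.087 M) acts as the cathode; ions are reduced there and produced at the dilute (0.0177 M) anode.
With n = 2, Ecell = −(0.0592/2)·log([dilute]/[conc]) = −(0.0592/2)·log(0.0177/0.087) = +0.020 V.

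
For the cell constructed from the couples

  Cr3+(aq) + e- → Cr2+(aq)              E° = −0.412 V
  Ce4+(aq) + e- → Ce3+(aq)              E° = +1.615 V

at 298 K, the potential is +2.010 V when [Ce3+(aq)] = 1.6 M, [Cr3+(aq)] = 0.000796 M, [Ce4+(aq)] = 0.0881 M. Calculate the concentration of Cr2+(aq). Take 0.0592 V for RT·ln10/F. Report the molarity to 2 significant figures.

0.0075 M

With Ce⁴⁺/Ce³⁺ at the cathode and Cr³⁺/Cr²⁺ at the anode, E°cell = +1.615 − (−0.412) = +2.027 V (n = 1).
Rearranging E = E° − (0.0592/n)·log Q gives log Q = 1(+2.027 − (+2.010))/0.0592 = 0.287.
For Ce4+(aq) + Cr2+(aq) → Ce3+(aq) + Cr3+(aq), the reaction quotient is Q = ([Ce3+(aq)]·[Cr3+(aq)]) / ([Ce4+(aq)]·[Cr2+(aq)]).
Solving for the unknown gives log [Cr2+(aq)] = −2.127, so [Cr2+(aq)] ≈ 0.0075 M.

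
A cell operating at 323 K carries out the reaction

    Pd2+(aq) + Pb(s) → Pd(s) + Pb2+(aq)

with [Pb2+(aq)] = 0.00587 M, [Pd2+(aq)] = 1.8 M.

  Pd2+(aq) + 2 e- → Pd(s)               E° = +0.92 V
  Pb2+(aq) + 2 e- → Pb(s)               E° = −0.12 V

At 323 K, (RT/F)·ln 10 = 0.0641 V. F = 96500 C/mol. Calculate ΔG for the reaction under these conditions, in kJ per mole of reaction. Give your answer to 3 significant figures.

−216 kJ/mol

E°cell = +0.92 − (−0.12) = +1.04 V; the balanced reaction transfers n = 2 electrons.
Q = [Pb2+(aq)] / [Pd2+(aq)] = 0.00326, so log Q = −2.487 and E = +1.04 − (0.0641/2)(−2.487) = +1.1197 V.
Then ΔG = −nFE = −2 × 96500 × +1.1197 J/mol = −216 kJ/mol.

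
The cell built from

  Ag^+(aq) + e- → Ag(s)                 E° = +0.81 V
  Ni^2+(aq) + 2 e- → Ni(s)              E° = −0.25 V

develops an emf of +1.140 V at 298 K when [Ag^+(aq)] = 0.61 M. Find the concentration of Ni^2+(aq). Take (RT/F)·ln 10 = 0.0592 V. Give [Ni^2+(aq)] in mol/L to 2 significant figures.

The Ag⁺/Ag couple has the larger reduction potential, so it is the cathode: E°cell = +0.81 − (−0.25) = +1.06 V and n = 2.
From the Nernst equation, log Q = n(E° − E)/0.0592 = 2·(+1.06 − (+1.140))/0.0592 = −2.703.
For 2 Ag^+(aq) + Ni(s) → 2 Ag(s) + Ni^2+(aq), the reaction quotient is Q = [Ni^2+(aq)] / [Ag^+(aq)]^2.
Substituting the known concentrations and solving, log [Ni^2+(aq)] = −3.132 and [Ni^2+(aq)] = 0.00074 M.

0.00074 M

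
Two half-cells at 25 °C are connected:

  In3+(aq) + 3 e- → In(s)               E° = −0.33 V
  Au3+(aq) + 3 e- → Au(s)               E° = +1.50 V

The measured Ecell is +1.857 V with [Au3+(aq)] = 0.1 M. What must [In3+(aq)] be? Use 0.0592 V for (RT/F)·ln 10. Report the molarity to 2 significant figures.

The Au³⁺/Au couple has the larger reduction potential, so it is the cathode: E°cell = +1.50 − (−0.33) = +1.83 V and n = 3.
Rearranging E = E° − (0.0592/n)·log Q gives log Q = 3(+1.83 − (+1.857))/0.0592 = −1.368.
For Au3+(aq) + In(s) → Au(s) + In3+(aq), the reaction quotient is Q = [In3+(aq)] / [Au3+(aq)].
Solving for the unknown gives log [In3+(aq)] = −2.368, so [In3+(aq)] ≈ 0.0043 M.

0.0043 M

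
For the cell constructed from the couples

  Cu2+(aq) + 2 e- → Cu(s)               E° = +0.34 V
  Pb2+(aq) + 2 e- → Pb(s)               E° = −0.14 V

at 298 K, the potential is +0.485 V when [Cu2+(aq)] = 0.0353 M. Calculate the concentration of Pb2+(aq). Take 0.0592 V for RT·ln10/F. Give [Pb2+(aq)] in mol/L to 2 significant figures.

Cu²⁺/Cu is the cathode (higher E°); E°cell = +0.34 − (−0.14) = +0.48 V with n = 2.
From the Nernst equation, log Q = n(E° − E)/0.0592 = 2·(+0.48 − (+0.485))/0.0592 = −0.169.
For Cu2+(aq) + Pb(s) → Cu(s) + Pb2+(aq), the reaction quotient is Q = [Pb2+(aq)] / [Cu2+(aq)].
Isolating [Pb2+(aq)] in Q = 10^{−0.169} yields log [Pb2+(aq)] = −1.621, i.e. 0.024 M.

0.024 M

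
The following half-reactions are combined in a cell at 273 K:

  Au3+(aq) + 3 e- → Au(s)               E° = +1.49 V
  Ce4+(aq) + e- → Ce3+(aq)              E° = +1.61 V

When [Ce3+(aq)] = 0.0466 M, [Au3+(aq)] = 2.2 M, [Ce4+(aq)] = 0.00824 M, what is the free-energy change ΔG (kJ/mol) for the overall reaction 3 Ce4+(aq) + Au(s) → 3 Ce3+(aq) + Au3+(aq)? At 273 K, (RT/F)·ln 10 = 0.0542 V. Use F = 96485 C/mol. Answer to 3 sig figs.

The standard cell potential is +1.61 − (+1.49) = +0.12 V, with n = 3 electrons in the balanced equation.
Q = ([Ce3+(aq)]^3·[Au3+(aq)]) / [Ce4+(aq)]^3 = 398, so log Q = 2.600 and E = +0.12 − (0.0542/3)(2.600) = +0.0730 V.
ΔG = −nFE = −(3)(96485)(+0.0730) J/mol = −21.1 kJ/mol.

−21.1 kJ/mol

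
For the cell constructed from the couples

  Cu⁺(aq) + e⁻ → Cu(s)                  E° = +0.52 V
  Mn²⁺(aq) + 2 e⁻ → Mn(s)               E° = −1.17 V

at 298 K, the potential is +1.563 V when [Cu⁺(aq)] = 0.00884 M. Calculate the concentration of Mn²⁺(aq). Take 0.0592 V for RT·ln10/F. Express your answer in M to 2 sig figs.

1.5 M

With Cu⁺/Cu at the cathode and Mn²⁺/Mn at the anode, E°cell = +0.52 − (−1.17) = +1.69 V (n = 2).
Since E = E° − (0.0592/n)·log Q, log Q = n(E° − E)/0.0592 = 4.291.
The balanced reaction is 2 Cu⁺(aq) + Mn(s) → 2 Cu(s) + Mn²⁺(aq), so Q = [Mn²⁺(aq)] / [Cu⁺(aq)]^2.
Solving for the unknown gives log [Mn²⁺(aq)] = 0.184, so [Mn²⁺(aq)] ≈ 1.5 M.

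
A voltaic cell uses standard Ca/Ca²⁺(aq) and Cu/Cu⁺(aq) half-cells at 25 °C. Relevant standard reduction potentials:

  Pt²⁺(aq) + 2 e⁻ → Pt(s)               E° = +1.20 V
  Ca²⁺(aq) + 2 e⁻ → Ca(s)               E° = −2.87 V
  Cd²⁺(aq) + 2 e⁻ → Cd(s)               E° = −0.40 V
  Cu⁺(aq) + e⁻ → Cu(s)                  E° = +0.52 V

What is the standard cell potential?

+3.39 V

The Cu⁺/Cu couple has the higher E°, so Cu ion is reduced (cathode) and Ca is oxidized (anode).
E°cell = E°(cathode) − E°(anode) = +0.52 − (−2.87) = +3.39 V.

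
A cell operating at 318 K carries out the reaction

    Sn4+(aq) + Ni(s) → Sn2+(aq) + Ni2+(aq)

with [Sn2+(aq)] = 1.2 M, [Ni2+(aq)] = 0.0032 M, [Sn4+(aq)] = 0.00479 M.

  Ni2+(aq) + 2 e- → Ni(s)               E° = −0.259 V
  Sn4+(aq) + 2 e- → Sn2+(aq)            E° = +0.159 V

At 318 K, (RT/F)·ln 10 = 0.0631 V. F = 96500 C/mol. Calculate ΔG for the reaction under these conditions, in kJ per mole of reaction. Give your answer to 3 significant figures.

The standard cell potential is +0.159 − (−0.259) = +0.418 V, with n = 2 electrons in the balanced equation.
The reaction quotient is ([Sn2+(aq)]·[Ni2+(aq)]) / [Sn4+(aq)] = 0.802; by Nernst, E = +0.418 − (0.0631/2)(−0.096) = +0.4210 V.
Finally ΔG = −nFE = −(2)(96500 C/mol)(+0.4210 V) = −81.3 kJ/mol.

−81.3 kJ/mol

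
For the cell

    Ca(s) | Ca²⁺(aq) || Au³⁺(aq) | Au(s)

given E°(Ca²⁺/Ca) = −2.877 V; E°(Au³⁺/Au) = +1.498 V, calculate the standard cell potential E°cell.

By convention the left-hand electrode in cell notation is the anode (oxidation) and the right-hand electrode is the cathode (reduction).
E°cell = E°(right) − E°(left) = +1.498 − (−2.877) = +4.375 V.

+4.375 V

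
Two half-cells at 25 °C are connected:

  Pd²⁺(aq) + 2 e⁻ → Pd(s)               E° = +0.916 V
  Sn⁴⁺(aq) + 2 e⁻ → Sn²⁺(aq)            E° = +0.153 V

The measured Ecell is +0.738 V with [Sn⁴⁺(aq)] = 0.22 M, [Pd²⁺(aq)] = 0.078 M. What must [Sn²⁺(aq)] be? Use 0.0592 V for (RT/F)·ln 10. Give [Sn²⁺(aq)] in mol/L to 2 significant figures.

0.40 M

With Pd²⁺/Pd at the cathode and Sn⁴⁺/Sn²⁺ at the anode, E°cell = +0.916 − (+0.153) = +0.763 V (n = 2).
From the Nernst equation, log Q = n(E° − E)/0.0592 = 2·(+0.763 − (+0.738))/0.0592 = 0.845.
The balanced reaction is Pd²⁺(aq) + Sn²⁺(aq) → Pd(s) + Sn⁴⁺(aq), so Q = [Sn⁴⁺(aq)] / ([Pd²⁺(aq)]·[Sn²⁺(aq)]).
Isolating [Sn²⁺(aq)] in Q = 10^{0.845} yields log [Sn²⁺(aq)] = −0.395, i.e. 0.40 M.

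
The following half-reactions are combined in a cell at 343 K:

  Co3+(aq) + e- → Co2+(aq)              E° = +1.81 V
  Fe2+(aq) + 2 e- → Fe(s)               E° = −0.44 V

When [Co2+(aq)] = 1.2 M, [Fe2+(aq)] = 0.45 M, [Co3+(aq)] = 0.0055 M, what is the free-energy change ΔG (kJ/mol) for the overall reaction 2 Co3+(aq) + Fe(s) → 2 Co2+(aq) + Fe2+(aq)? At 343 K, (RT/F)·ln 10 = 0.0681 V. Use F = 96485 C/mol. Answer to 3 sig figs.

E°cell = +1.81 − (−0.44) = +2.25 V; the balanced reaction transfers n = 2 electrons.
Here Q = ([Co2+(aq)]^2·[Fe2+(aq)]) / [Co3+(aq)]^2 = 2.14×10^4 (log Q = 4.331), giving E = +2.25 − (0.0681/2)·(4.331) = +2.1025 V.
ΔG = −nFE = −(2)(96485)(+2.1025) J/mol = −406 kJ/mol.

−406 kJ/mol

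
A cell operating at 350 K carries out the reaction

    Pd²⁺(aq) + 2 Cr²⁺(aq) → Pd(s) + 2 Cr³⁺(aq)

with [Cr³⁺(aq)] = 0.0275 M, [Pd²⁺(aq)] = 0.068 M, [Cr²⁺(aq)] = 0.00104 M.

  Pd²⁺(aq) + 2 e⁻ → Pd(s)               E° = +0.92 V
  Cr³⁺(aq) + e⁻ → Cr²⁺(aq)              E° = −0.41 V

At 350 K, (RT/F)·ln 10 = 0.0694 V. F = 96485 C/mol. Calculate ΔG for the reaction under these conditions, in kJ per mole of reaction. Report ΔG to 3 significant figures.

The standard cell potential is +0.92 − (−0.41) = +1.33 V, with n = 2 electrons in the balanced equation.
The reaction quotient is [Cr³⁺(aq)]^2 / ([Pd²⁺(aq)]·[Cr²⁺(aq)]^2) = 1.03×10^4; by Nernst, E = +1.33 − (0.0694/2)(4.012) = +1.1908 V.
ΔG = −nFE = −(2)(96485)(+1.1908) J/mol = −230 kJ/mol.

−230 kJ/mol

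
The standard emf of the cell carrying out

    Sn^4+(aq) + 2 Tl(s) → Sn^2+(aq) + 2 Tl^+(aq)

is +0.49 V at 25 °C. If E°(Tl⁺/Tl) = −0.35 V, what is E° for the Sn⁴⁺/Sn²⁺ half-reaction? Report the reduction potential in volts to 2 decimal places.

In the reaction as written the Sn⁴⁺/Sn²⁺ couple is reduced (cathode) and Tl⁺/Tl is oxidized (anode), so E°cell = E°(Sn⁴⁺/Sn²⁺) − E°(Tl⁺/Tl).
E°(Sn⁴⁺/Sn²⁺) = E°cell + E°(anode) = +0.49 + (−0.35) = +0.14 V.

+0.14 V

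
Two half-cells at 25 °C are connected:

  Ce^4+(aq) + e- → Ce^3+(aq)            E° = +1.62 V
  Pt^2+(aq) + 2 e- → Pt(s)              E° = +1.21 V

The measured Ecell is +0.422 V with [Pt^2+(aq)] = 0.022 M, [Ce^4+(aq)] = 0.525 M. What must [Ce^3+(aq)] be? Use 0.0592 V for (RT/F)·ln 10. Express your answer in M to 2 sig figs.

2.2 M

With Ce⁴⁺/Ce³⁺ at the cathode and Pt²⁺/Pt at the anode, E°cell = +1.62 − (+1.21) = +0.41 V (n = 2).
From the Nernst equation, log Q = n(E° − E)/0.0592 = 2·(+0.41 − (+0.422))/0.0592 = −0.405.
The balanced reaction is 2 Ce^4+(aq) + Pt(s) → 2 Ce^3+(aq) + Pt^2+(aq), so Q = ([Ce^3+(aq)]^2·[Pt^2+(aq)]) / [Ce^4+(aq)]^2.
Substituting the known concentrations and solving, log [Ce^3+(aq)] = 0.346 and [Ce^3+(aq)] = 2.2 M.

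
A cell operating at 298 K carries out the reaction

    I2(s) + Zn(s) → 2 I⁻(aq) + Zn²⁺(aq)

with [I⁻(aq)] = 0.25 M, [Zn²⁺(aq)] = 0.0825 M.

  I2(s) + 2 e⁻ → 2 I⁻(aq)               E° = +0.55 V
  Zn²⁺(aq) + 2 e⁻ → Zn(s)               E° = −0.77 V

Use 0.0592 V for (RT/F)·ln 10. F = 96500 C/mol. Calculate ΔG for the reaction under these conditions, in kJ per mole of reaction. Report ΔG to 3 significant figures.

−268 kJ/mol

The standard cell potential is +0.55 − (−0.77) = +1.32 V, with n = 2 electrons in the balanced equation.
Q = [I⁻(aq)]^2·[Zn²⁺(aq)] = 0.00516, so log Q = −2.288 and E = +1.32 − (0.0592/2)(−2.288) = +1.3877 V.
Then ΔG = −nFE = −2 × 96500 × +1.3877 J/mol = −268 kJ/mol.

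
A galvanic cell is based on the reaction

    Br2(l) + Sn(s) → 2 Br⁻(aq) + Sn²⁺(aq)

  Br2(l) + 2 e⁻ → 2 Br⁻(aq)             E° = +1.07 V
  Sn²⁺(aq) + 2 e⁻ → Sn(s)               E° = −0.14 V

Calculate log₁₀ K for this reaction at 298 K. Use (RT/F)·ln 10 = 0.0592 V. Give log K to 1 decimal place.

log K = 40.9

The Br₂/Br⁻ couple is reduced (cathode); E°cell = +1.07 − (−0.14) = +1.21 V with n = 2.
At equilibrium E = 0, so log K = nE°cell / 0.0592 = (2)(+1.21) / 0.0592 = 40.9.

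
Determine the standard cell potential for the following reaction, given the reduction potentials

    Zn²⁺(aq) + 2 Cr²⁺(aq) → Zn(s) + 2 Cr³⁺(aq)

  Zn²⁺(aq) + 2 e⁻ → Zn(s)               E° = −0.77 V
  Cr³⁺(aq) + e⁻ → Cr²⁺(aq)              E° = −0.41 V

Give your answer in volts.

Zn²⁺(aq) gains electrons, so the Zn²⁺/Zn couple is the cathode; the Cr³⁺/Cr²⁺ couple is the anode.
E°cell = E°(cathode) − E°(anode) = −0.77 − (−0.41) = −0.36 V.
The negative E°cell means the reaction is non-spontaneous in the direction written.

−0.36 V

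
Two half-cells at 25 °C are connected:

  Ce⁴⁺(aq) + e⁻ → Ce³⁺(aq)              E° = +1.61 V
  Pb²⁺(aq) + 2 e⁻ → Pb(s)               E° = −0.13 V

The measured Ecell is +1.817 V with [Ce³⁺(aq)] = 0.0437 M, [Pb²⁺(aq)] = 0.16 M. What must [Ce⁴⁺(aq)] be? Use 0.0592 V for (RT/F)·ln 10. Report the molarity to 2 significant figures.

0.35 M

Ce⁴⁺/Ce³⁺ is the cathode (higher E°); E°cell = +1.61 − (−0.13) = +1.74 V with n = 2.
From the Nernst equation, log Q = n(E° − E)/0.0592 = 2·(+1.74 − (+1.817))/0.0592 = −2.601.
Balancing electrons gives 2 Ce⁴⁺(aq) + Pb(s) → 2 Ce³⁺(aq) + Pb²⁺(aq); thus Q = ([Ce³⁺(aq)]^2·[Pb²⁺(aq)]) / [Ce⁴⁺(aq)]^2.
Substituting the known concentrations and solving, log [Ce⁴⁺(aq)] = −0.457 and [Ce⁴⁺(aq)] = 0.35 M.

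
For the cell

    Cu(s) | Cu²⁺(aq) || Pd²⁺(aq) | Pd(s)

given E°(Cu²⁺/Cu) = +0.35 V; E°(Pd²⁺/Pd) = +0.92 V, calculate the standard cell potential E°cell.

+0.57 V

By convention the left-hand electrode in cell notation is the anode (oxidation) and the right-hand electrode is the cathode (reduction).
E°cell = E°(right) − E°(left) = +0.92 − (+0.35) = +0.57 V.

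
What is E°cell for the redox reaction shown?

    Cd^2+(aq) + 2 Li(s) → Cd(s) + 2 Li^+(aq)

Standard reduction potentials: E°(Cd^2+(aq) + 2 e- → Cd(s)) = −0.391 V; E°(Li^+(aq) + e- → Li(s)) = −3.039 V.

+2.648 V

In the reaction as written, Cd^2+(aq) is reduced (cathode) and Li^+(aq) is produced by oxidation at the anode.
E°cell = E°(cathode) − E°(anode) = −0.391 − (−3.039) = +2.648 V.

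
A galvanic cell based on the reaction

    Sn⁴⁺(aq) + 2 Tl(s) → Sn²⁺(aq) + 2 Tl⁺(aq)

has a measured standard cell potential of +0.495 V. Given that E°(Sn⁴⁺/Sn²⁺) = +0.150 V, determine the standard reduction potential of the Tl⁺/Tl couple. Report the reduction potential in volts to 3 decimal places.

In the reaction as written the Sn⁴⁺/Sn²⁺ couple is reduced (cathode) and Tl⁺/Tl is oxidized (anode), so E°cell = E°(Sn⁴⁺/Sn²⁺) − E°(Tl⁺/Tl).
E°(Tl⁺/Tl) = E°(cathode) − E°cell = +0.150 − (+0.495) = −0.345 V.

−0.345 V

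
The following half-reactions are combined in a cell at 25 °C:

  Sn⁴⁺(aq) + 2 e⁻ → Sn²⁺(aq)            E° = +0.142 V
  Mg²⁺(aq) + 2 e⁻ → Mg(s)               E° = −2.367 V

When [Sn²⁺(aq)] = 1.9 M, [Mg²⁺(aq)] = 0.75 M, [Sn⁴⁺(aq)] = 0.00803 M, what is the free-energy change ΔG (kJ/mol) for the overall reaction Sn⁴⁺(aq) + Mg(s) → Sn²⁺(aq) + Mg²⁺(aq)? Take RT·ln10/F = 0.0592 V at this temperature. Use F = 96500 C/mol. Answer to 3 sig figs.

With Sn⁴⁺/Sn²⁺ reduced at the cathode, E°cell = +0.142 − (−2.367) = +2.509 V and n = 2.
Here Q = ([Sn²⁺(aq)]·[Mg²⁺(aq)]) / [Sn⁴⁺(aq)] = 177 (log Q = 2.249), giving E = +2.509 − (0.0592/2)·(2.249) = +2.4424 V.
ΔG = −nFE = −(2)(96500)(+2.4424) J/mol = −471 kJ/mol.

−471 kJ/mol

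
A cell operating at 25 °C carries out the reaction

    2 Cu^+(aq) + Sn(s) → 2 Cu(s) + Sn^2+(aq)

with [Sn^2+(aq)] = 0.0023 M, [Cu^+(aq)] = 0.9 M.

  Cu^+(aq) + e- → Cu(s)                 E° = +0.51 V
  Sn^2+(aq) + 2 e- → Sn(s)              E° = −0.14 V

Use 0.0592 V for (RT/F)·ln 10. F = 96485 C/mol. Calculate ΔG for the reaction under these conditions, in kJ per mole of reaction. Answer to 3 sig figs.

E°cell = +0.51 − (−0.14) = +0.65 V; the balanced reaction transfers n = 2 electrons.
Q = [Sn^2+(aq)] / [Cu^+(aq)]^2 = 0.00284, so log Q = −2.547 and E = +0.65 − (0.0592/2)(−2.547) = +0.7254 V.
ΔG = −nFE = −(2)(96485)(+0.7254) J/mol = −140 kJ/mol.

−140 kJ/mol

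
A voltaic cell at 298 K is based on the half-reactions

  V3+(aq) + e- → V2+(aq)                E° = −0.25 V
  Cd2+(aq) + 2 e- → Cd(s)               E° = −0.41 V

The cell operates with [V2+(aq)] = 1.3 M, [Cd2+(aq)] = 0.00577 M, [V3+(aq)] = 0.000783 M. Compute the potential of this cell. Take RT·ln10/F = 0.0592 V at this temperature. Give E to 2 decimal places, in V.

+0.04 V

V³⁺/V²⁺ is reduced (cathode, E° = −0.25 V) and Cd²⁺/Cd is oxidized (anode).
E°cell = E°cat − E°an = −0.25 − (−0.41) = +0.16 V; n = 2.
Balancing gives 2 V3+(aq) + Cd(s) → 2 V2+(aq) + Cd2+(aq); hence Q = ([V2+(aq)]^2·[Cd2+(aq)]) / [V3+(aq)]^2 = 1.59×10^4 (log Q = 4.202).
By the Nernst equation, E = +0.16 − (0.0592/2)·(4.202) = +0.04 V.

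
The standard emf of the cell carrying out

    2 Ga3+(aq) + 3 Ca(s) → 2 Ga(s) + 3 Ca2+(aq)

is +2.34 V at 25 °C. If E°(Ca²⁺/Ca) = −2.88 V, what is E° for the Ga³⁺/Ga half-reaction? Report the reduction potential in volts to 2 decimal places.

In the reaction as written the Ga³⁺/Ga couple is reduced (cathode) and Ca²⁺/Ca is oxidized (anode), so E°cell = E°(Ga³⁺/Ga) − E°(Ca²⁺/Ca).
E°(Ga³⁺/Ga) = E°cell + E°(anode) = +2.34 + (−2.88) = −0.54 V.

−0.54 V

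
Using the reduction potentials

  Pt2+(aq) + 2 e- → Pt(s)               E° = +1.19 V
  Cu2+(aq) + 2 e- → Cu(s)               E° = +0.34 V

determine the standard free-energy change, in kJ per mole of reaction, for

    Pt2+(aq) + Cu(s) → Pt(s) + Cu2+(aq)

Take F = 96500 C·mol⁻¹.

−164 kJ/mol

In the reaction as written Pt2+(aq) is reduced, so the Pt²⁺/Pt couple is the cathode and Cu²⁺/Cu is the anode.
E°cell = +1.19 − (+0.34) = +0.85 V; balancing electrons gives n = 2.
ΔG° = −nFE°cell = −(2)(96500)(+0.85) J/mol = −164 kJ/mol.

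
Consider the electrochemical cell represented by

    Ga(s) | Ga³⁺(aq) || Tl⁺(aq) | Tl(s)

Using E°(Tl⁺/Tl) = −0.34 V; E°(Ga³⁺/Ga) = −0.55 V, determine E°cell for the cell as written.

+0.21 V

By convention the left-hand electrode in cell notation is the anode (oxidation) and the right-hand electrode is the cathode (reduction).
E°cell = E°(right) − E°(left) = −0.34 − (−0.55) = +0.21 V.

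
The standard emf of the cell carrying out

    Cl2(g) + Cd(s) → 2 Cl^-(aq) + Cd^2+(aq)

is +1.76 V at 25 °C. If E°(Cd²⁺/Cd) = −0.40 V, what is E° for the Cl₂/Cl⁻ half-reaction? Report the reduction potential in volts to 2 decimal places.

+1.36 V

In the reaction as written the Cl₂/Cl⁻ couple is reduced (cathode) and Cd²⁺/Cd is oxidized (anode), so E°cell = E°(Cl₂/Cl⁻) − E°(Cd²⁺/Cd).
E°(Cl₂/Cl⁻) = E°cell + E°(anode) = +1.76 + (−0.40) = +1.36 V.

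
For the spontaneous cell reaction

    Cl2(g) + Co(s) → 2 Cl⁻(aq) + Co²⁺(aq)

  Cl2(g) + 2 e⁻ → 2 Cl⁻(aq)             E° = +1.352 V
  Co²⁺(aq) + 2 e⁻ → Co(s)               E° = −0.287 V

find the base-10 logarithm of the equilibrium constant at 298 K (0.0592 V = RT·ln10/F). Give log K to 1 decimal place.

log K = 55.4

The Cl₂/Cl⁻ couple is reduced (cathode); E°cell = +1.352 − (−0.287) = +1.639 V with n = 2.
At equilibrium E = 0, so log K = nE°cell / 0.0592 = (2)(+1.639) / 0.0592 = 55.4.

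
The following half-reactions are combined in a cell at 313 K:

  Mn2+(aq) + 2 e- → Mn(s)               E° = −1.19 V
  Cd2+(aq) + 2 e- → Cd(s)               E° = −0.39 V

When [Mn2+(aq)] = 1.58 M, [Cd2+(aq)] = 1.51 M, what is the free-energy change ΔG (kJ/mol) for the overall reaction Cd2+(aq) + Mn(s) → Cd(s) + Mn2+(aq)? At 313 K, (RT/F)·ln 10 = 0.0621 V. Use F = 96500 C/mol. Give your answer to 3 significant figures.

−154 kJ/mol

The standard cell potential is −0.39 − (−1.19) = +0.80 V, with n = 2 electrons in the balanced equation.
The reaction quotient is [Mn2+(aq)] / [Cd2+(aq)] = 1.05; by Nernst, E = +0.80 − (0.0621/2)(0.020) = +0.7994 V.
ΔG = −nFE = −(2)(96500)(+0.7994) J/mol = −154 kJ/mol.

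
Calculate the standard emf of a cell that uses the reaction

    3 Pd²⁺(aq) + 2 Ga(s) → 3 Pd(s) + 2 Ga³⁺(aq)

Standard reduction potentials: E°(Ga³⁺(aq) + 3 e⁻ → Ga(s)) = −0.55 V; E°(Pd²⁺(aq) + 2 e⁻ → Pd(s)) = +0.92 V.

+1.47 V

Pd²⁺(aq) gains electrons, so the Pd²⁺/Pd couple is the cathode; the Ga³⁺/Ga couple is the anode.
E°cell = E°(cathode) − E°(anode) = +0.92 − (−0.55) = +1.47 V.
The positive value indicates the reaction is spontaneous as written.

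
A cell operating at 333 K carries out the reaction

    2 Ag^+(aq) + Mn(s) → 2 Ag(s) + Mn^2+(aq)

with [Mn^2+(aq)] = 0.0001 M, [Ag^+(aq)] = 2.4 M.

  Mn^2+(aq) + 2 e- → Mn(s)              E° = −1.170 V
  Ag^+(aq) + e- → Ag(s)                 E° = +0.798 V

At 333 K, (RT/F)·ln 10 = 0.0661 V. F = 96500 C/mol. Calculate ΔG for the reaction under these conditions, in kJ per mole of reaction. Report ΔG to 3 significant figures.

With Ag⁺/Ag reduced at the cathode, E°cell = +0.798 − (−1.170) = +1.968 V and n = 2.
Q = [Mn^2+(aq)] / [Ag^+(aq)]^2 = 1.74×10^−5, so log Q = −4.760 and E = +1.968 − (0.0661/2)(−4.760) = +2.1253 V.
ΔG = −nFE = −(2)(96500)(+2.1253) J/mol = −410 kJ/mol.

−410 kJ/mol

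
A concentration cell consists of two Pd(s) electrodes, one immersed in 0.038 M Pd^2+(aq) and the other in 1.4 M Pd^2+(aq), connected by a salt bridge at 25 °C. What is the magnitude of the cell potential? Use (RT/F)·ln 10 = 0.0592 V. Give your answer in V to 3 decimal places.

0.046 V

For a concentration cell E°cell = 0, since both electrodes use the same couple.
The compartment with the higher Pd^2+(aq) concentration (1.4 M) acts as the cathode; ions are reduced there and produced at the dilute (0.038 M) anode.
With n = 2, Ecell = −(0.0592/2)·log([dilute]/[conc]) = −(0.0592/2)·log(0.038/1.4) = +0.046 V.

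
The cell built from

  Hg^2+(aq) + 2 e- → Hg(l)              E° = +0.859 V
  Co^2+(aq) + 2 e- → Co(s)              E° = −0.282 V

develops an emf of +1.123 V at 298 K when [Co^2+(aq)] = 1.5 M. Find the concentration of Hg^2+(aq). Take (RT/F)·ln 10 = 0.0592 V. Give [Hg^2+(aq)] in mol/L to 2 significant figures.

0.37 M

With Hg²⁺/Hg at the cathode and Co²⁺/Co at the anode, E°cell = +0.859 − (−0.282) = +1.141 V (n = 2).
From the Nernst equation, log Q = n(E° − E)/0.0592 = 2·(+1.141 − (+1.123))/0.0592 = 0.608.
For Hg^2+(aq) + Co(s) → Hg(l) + Co^2+(aq), the reaction quotient is Q = [Co^2+(aq)] / [Hg^2+(aq)].
Isolating [Hg^2+(aq)] in Q = 10^{0.608} yields log [Hg^2+(aq)] = −0.432, i.e. 0.37 M.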